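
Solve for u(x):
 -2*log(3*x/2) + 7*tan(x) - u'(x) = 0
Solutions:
 u(x) = C1 - 2*x*log(x) - 2*x*log(3) + 2*x*log(2) + 2*x - 7*log(cos(x))


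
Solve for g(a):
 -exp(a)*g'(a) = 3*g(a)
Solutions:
 g(a) = C1*exp(3*exp(-a))


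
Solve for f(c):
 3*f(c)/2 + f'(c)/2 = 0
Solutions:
 f(c) = C1*exp(-3*c)


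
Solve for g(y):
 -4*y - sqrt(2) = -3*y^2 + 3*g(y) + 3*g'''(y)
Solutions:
 g(y) = C3*exp(-y) + y^2 - 4*y/3 + (C1*sin(sqrt(3)*y/2) + C2*cos(sqrt(3)*y/2))*exp(y/2) - sqrt(2)/3


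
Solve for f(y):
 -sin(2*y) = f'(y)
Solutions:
 f(y) = C1 + cos(2*y)/2


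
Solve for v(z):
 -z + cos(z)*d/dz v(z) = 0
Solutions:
 v(z) = C1 + Integral(z/cos(z), z)


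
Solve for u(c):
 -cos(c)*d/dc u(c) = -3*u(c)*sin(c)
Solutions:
 u(c) = C1/cos(c)^3


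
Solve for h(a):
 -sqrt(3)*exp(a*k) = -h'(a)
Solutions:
 h(a) = C1 + sqrt(3)*exp(a*k)/k


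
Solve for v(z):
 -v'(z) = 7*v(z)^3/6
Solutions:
 v(z) = -sqrt(3)*sqrt(-1/(C1 - 7*z))
 v(z) = sqrt(3)*sqrt(-1/(C1 - 7*z))


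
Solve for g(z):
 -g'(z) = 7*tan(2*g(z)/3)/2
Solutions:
 g(z) = -3*asin(C1*exp(-7*z/3))/2 + 3*pi/2
 g(z) = 3*asin(C1*exp(-7*z/3))/2


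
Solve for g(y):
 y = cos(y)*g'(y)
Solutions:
 g(y) = C1 + Integral(y/cos(y), y)


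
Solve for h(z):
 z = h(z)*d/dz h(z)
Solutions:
 h(z) = -sqrt(C1 + z^2)
 h(z) = sqrt(C1 + z^2)


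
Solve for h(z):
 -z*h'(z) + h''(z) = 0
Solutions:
 h(z) = C1 + C2*erfi(sqrt(2)*z/2)


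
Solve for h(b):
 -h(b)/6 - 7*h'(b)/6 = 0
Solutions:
 h(b) = C1*exp(-b/7)


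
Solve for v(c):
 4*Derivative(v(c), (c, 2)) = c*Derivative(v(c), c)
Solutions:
 v(c) = C1 + C2*erfi(sqrt(2)*c/4)


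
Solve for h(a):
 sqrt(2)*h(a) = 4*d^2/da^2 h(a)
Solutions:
 h(a) = C1*exp(-2^(1/4)*a/2) + C2*exp(2^(1/4)*a/2)


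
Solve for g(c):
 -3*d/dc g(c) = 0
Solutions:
 g(c) = C1


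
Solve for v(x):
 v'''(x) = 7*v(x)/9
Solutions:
 v(x) = C3*exp(21^(1/3)*x/3) + (C1*sin(3^(5/6)*7^(1/3)*x/6) + C2*cos(3^(5/6)*7^(1/3)*x/6))*exp(-21^(1/3)*x/6)


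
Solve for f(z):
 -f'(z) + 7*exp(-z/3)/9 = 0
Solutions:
 f(z) = C1 - 7*exp(-z/3)/3


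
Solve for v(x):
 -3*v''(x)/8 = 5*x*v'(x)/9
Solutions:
 v(x) = C1 + C2*erf(2*sqrt(15)*x/9)


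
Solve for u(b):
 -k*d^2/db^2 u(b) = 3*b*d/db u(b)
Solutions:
 u(b) = C1 + C2*sqrt(k)*erf(sqrt(6)*b*sqrt(1/k)/2)


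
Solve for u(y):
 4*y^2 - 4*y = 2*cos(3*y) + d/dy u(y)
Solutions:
 u(y) = C1 + 4*y^3/3 - 2*y^2 - 2*sin(3*y)/3


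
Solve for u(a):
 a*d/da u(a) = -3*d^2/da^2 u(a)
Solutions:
 u(a) = C1 + C2*erf(sqrt(6)*a/6)


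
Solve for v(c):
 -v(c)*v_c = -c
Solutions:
 v(c) = -sqrt(C1 + c^2)
 v(c) = sqrt(C1 + c^2)


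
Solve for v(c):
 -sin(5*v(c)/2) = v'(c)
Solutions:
 v(c) = -2*acos((-C1 - exp(5*c))/(C1 - exp(5*c)))/5 + 4*pi/5
 v(c) = 2*acos((-C1 - exp(5*c))/(C1 - exp(5*c)))/5


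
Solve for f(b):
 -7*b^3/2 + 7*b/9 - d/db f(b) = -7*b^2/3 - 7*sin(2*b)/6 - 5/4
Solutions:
 f(b) = C1 - 7*b^4/8 + 7*b^3/9 + 7*b^2/18 + 5*b/4 - 7*cos(2*b)/12


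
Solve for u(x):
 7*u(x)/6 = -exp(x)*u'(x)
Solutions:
 u(x) = C1*exp(7*exp(-x)/6)


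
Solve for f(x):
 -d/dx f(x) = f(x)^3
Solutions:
 f(x) = -sqrt(2)*sqrt(-1/(C1 - x))/2
 f(x) = sqrt(2)*sqrt(-1/(C1 - x))/2


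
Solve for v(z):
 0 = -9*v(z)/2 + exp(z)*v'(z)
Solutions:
 v(z) = C1*exp(-9*exp(-z)/2)


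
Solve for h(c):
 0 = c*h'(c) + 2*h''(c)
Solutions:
 h(c) = C1 + C2*erf(c/2)


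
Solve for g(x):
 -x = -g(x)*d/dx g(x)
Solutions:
 g(x) = -sqrt(C1 + x^2)
 g(x) = sqrt(C1 + x^2)


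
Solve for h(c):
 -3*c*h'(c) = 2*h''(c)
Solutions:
 h(c) = C1 + C2*erf(sqrt(3)*c/2)


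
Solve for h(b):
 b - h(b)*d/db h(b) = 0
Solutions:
 h(b) = -sqrt(C1 + b^2)
 h(b) = sqrt(C1 + b^2)


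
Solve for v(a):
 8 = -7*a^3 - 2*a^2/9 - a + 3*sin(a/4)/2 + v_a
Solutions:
 v(a) = C1 + 7*a^4/4 + 2*a^3/27 + a^2/2 + 8*a + 6*cos(a/4)


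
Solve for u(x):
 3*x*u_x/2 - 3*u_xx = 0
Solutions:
 u(x) = C1 + C2*erfi(x/2)


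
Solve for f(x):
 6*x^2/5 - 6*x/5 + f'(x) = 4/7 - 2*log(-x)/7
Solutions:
 f(x) = C1 - 2*x^3/5 + 3*x^2/5 - 2*x*log(-x)/7 + 6*x/7


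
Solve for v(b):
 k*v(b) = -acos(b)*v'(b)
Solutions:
 v(b) = C1*exp(-k*Integral(1/acos(b), b))


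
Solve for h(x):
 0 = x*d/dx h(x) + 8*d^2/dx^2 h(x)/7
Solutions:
 h(x) = C1 + C2*erf(sqrt(7)*x/4)


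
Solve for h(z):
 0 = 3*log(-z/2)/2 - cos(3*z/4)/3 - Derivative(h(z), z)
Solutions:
 h(z) = C1 + 3*z*log(-z)/2 - 3*z/2 - 3*z*log(2)/2 - 4*sin(3*z/4)/9


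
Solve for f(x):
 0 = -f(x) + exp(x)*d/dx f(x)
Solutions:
 f(x) = C1*exp(-exp(-x))


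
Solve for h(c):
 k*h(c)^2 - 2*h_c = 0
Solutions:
 h(c) = -2/(C1 + c*k)


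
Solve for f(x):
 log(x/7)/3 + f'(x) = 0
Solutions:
 f(x) = C1 - x*log(x)/3 + x/3 + x*log(7)/3


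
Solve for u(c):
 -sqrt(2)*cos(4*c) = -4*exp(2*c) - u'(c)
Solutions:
 u(c) = C1 - 2*exp(2*c) + sqrt(2)*sin(4*c)/4


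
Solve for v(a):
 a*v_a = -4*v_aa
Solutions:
 v(a) = C1 + C2*erf(sqrt(2)*a/4)


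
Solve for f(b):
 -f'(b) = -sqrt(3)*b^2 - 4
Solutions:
 f(b) = C1 + sqrt(3)*b^3/3 + 4*b


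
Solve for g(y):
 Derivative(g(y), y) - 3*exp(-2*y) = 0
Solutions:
 g(y) = C1 - 3*exp(-2*y)/2


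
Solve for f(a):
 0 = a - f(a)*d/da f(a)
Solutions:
 f(a) = -sqrt(C1 + a^2)
 f(a) = sqrt(C1 + a^2)


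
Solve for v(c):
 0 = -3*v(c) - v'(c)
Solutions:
 v(c) = C1*exp(-3*c)


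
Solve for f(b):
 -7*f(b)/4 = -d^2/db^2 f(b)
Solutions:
 f(b) = C1*exp(-sqrt(7)*b/2) + C2*exp(sqrt(7)*b/2)


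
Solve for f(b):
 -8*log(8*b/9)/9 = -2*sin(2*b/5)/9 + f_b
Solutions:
 f(b) = C1 - 8*b*log(b)/9 - 8*b*log(2)/3 + 8*b/9 + 16*b*log(3)/9 - 5*cos(2*b/5)/9


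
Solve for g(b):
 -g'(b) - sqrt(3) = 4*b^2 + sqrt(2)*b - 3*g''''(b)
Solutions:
 g(b) = C1 + C4*exp(3^(2/3)*b/3) - 4*b^3/3 - sqrt(2)*b^2/2 - sqrt(3)*b + (C2*sin(3^(1/6)*b/2) + C3*cos(3^(1/6)*b/2))*exp(-3^(2/3)*b/6)


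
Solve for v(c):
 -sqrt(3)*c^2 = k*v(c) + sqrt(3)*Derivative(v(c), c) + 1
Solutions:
 v(c) = C1*exp(-sqrt(3)*c*k/3) - sqrt(3)*c^2/k + 6*c/k^2 - 1/k - 6*sqrt(3)/k^3


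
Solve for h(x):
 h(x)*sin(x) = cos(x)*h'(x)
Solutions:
 h(x) = C1/cos(x)


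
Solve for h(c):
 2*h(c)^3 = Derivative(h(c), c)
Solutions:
 h(c) = -sqrt(2)*sqrt(-1/(C1 + 2*c))/2
 h(c) = sqrt(2)*sqrt(-1/(C1 + 2*c))/2


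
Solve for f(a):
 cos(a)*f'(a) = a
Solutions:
 f(a) = C1 + Integral(a/cos(a), a)


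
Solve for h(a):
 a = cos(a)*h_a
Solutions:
 h(a) = C1 + Integral(a/cos(a), a)


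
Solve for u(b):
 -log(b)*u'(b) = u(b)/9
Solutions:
 u(b) = C1*exp(-li(b)/9)


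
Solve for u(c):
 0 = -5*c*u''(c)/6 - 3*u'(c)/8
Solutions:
 u(c) = C1 + C2*c^(11/20)


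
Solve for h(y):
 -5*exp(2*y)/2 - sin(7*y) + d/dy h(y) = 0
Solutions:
 h(y) = C1 + 5*exp(2*y)/4 - cos(7*y)/7


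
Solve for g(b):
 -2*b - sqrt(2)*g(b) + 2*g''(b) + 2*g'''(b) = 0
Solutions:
 g(b) = C1*exp(-b*(2*2^(2/3)/(-4 + sqrt(-16 + (4 - 27*sqrt(2))^2) + 27*sqrt(2))^(1/3) + 4 + 2^(1/3)*(-4 + sqrt(-16 + (4 - 27*sqrt(2))^2) + 27*sqrt(2))^(1/3))/12)*sin(2^(1/3)*sqrt(3)*b*(-(-4 + sqrt(-16 + (4 - 27*sqrt(2))^2) + 27*sqrt(2))^(1/3) + 2*2^(1/3)/(-4 + sqrt(-16 + (4 - 27*sqrt(2))^2) + 27*sqrt(2))^(1/3))/12) + C2*exp(-b*(2*2^(2/3)/(-4 + sqrt(-16 + (4 - 27*sqrt(2))^2) + 27*sqrt(2))^(1/3) + 4 + 2^(1/3)*(-4 + sqrt(-16 + (4 - 27*sqrt(2))^2) + 27*sqrt(2))^(1/3))/12)*cos(2^(1/3)*sqrt(3)*b*(-(-4 + sqrt(-16 + (4 - 27*sqrt(2))^2) + 27*sqrt(2))^(1/3) + 2*2^(1/3)/(-4 + sqrt(-16 + (4 - 27*sqrt(2))^2) + 27*sqrt(2))^(1/3))/12) + C3*exp(b*(-2 + 2*2^(2/3)/(-4 + sqrt(-16 + (4 - 27*sqrt(2))^2) + 27*sqrt(2))^(1/3) + 2^(1/3)*(-4 + sqrt(-16 + (4 - 27*sqrt(2))^2) + 27*sqrt(2))^(1/3))/6) - sqrt(2)*b


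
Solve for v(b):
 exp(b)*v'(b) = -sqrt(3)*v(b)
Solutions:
 v(b) = C1*exp(sqrt(3)*exp(-b))


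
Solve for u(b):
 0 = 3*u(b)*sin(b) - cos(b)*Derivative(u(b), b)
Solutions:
 u(b) = C1/cos(b)^3


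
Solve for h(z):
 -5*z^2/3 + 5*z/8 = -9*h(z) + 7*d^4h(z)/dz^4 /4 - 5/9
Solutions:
 h(z) = C1*exp(-sqrt(6)*7^(3/4)*z/7) + C2*exp(sqrt(6)*7^(3/4)*z/7) + C3*sin(sqrt(6)*7^(3/4)*z/7) + C4*cos(sqrt(6)*7^(3/4)*z/7) + 5*z^2/27 - 5*z/72 - 5/81


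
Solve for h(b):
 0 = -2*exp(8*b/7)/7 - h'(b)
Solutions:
 h(b) = C1 - exp(8*b/7)/4


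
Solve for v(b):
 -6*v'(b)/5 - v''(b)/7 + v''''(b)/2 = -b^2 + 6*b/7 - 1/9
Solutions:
 v(b) = C1 + C2*exp(-b*(5*2^(2/3)*2205^(1/3)/(sqrt(1749279) + 1323)^(1/3) + 1050^(1/3)*(sqrt(1749279) + 1323)^(1/3))/210)*sin(3^(1/6)*b*(-3^(2/3)*350^(1/3)*(sqrt(1749279) + 1323)^(1/3) + 15*2^(2/3)*245^(1/3)/(sqrt(1749279) + 1323)^(1/3))/210) + C3*exp(-b*(5*2^(2/3)*2205^(1/3)/(sqrt(1749279) + 1323)^(1/3) + 1050^(1/3)*(sqrt(1749279) + 1323)^(1/3))/210)*cos(3^(1/6)*b*(-3^(2/3)*350^(1/3)*(sqrt(1749279) + 1323)^(1/3) + 15*2^(2/3)*245^(1/3)/(sqrt(1749279) + 1323)^(1/3))/210) + C4*exp(b*(5*2^(2/3)*2205^(1/3)/(sqrt(1749279) + 1323)^(1/3) + 1050^(1/3)*(sqrt(1749279) + 1323)^(1/3))/105) + 5*b^3/18 - 115*b^2/252 + 355*b/1764


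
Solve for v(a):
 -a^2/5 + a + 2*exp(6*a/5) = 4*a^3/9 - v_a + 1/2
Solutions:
 v(a) = C1 + a^4/9 + a^3/15 - a^2/2 + a/2 - 5*exp(6*a/5)/3


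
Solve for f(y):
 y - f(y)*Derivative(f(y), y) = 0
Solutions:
 f(y) = -sqrt(C1 + y^2)
 f(y) = sqrt(C1 + y^2)


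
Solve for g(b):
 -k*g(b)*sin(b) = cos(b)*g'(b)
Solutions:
 g(b) = C1*exp(k*log(cos(b)))


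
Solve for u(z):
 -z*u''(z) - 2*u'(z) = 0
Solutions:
 u(z) = C1 + C2/z


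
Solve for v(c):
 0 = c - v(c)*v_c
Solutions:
 v(c) = -sqrt(C1 + c^2)
 v(c) = sqrt(C1 + c^2)


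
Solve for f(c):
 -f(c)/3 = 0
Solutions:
 f(c) = 0


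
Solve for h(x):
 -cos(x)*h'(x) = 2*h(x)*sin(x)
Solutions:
 h(x) = C1*cos(x)^2


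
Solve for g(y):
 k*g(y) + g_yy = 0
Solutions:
 g(y) = C1*exp(-y*sqrt(-k)) + C2*exp(y*sqrt(-k))


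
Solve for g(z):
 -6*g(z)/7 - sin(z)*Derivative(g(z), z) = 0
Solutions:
 g(z) = C1*(cos(z) + 1)^(3/7)/(cos(z) - 1)^(3/7)


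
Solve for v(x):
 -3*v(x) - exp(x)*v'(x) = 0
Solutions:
 v(x) = C1*exp(3*exp(-x))


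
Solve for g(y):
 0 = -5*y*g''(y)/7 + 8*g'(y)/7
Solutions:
 g(y) = C1 + C2*y^(13/5)


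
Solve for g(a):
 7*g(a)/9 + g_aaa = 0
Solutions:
 g(a) = C3*exp(-21^(1/3)*a/3) + (C1*sin(3^(5/6)*7^(1/3)*a/6) + C2*cos(3^(5/6)*7^(1/3)*a/6))*exp(21^(1/3)*a/6)


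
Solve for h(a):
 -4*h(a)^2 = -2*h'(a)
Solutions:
 h(a) = -1/(C1 + 2*a)


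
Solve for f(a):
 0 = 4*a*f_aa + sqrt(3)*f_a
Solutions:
 f(a) = C1 + C2*a^(1 - sqrt(3)/4)


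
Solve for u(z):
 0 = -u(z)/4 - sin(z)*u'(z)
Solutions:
 u(z) = C1*(cos(z) + 1)^(1/8)/(cos(z) - 1)^(1/8)


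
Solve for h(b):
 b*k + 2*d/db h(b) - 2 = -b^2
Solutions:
 h(b) = C1 - b^3/6 - b^2*k/4 + b


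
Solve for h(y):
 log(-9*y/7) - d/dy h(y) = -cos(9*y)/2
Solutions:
 h(y) = C1 + y*log(-y) - y*log(7) - y + 2*y*log(3) + sin(9*y)/18


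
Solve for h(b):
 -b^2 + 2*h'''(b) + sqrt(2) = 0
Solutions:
 h(b) = C1 + C2*b + C3*b^2 + b^5/120 - sqrt(2)*b^3/12


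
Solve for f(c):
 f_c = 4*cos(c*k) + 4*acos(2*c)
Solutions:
 f(c) = C1 + 4*c*acos(2*c) - 2*sqrt(1 - 4*c^2) + 4*Piecewise((sin(c*k)/k, Ne(k, 0)), (c, True))


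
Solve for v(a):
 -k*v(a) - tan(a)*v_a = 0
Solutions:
 v(a) = C1*exp(-k*log(sin(a)))


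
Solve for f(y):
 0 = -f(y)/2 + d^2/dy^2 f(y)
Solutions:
 f(y) = C1*exp(-sqrt(2)*y/2) + C2*exp(sqrt(2)*y/2)


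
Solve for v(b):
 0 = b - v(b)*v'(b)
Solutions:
 v(b) = -sqrt(C1 + b^2)
 v(b) = sqrt(C1 + b^2)


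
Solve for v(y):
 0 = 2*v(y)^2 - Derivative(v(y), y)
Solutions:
 v(y) = -1/(C1 + 2*y)


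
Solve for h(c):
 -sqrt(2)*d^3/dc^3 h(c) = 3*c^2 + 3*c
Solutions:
 h(c) = C1 + C2*c + C3*c^2 - sqrt(2)*c^5/40 - sqrt(2)*c^4/16


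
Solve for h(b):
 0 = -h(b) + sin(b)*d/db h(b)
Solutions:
 h(b) = C1*sqrt(cos(b) - 1)/sqrt(cos(b) + 1)


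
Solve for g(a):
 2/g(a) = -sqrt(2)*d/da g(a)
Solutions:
 g(a) = -sqrt(C1 - 2*sqrt(2)*a)
 g(a) = sqrt(C1 - 2*sqrt(2)*a)


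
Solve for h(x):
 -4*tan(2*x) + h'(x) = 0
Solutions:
 h(x) = C1 - 2*log(cos(2*x))


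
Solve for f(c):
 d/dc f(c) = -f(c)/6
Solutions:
 f(c) = C1*exp(-c/6)


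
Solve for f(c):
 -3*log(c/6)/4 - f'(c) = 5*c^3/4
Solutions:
 f(c) = C1 - 5*c^4/16 - 3*c*log(c)/4 + 3*c/4 + 3*c*log(6)/4


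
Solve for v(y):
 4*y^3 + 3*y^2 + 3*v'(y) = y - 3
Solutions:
 v(y) = C1 - y^4/3 - y^3/3 + y^2/6 - y


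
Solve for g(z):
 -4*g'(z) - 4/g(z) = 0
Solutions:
 g(z) = -sqrt(C1 - 2*z)
 g(z) = sqrt(C1 - 2*z)


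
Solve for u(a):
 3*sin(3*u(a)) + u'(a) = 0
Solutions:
 u(a) = -acos((-C1 - exp(18*a))/(C1 - exp(18*a)))/3 + 2*pi/3
 u(a) = acos((-C1 - exp(18*a))/(C1 - exp(18*a)))/3


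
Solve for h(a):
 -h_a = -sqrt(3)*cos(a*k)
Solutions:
 h(a) = C1 + sqrt(3)*sin(a*k)/k


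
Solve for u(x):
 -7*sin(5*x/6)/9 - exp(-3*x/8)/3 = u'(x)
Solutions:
 u(x) = C1 + 14*cos(5*x/6)/15 + 8*exp(-3*x/8)/9


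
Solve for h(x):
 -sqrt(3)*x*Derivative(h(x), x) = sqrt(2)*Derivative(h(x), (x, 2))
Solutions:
 h(x) = C1 + C2*erf(6^(1/4)*x/2)


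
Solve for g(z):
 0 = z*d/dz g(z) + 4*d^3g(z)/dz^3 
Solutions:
 g(z) = C1 + Integral(C2*airyai(-2^(1/3)*z/2) + C3*airybi(-2^(1/3)*z/2), z)


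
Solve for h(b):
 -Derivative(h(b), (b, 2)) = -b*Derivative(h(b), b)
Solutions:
 h(b) = C1 + C2*erfi(sqrt(2)*b/2)


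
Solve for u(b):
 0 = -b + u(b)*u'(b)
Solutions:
 u(b) = -sqrt(C1 + b^2)
 u(b) = sqrt(C1 + b^2)


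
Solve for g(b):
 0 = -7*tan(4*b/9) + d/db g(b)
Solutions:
 g(b) = C1 - 63*log(cos(4*b/9))/4


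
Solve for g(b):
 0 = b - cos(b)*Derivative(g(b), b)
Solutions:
 g(b) = C1 + Integral(b/cos(b), b)


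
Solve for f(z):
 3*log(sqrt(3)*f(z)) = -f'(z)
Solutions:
 2*Integral(1/(2*log(_y) + log(3)), (_y, f(z)))/3 = C1 - z


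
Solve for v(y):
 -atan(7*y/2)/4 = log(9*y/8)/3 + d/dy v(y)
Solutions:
 v(y) = C1 - y*log(y)/3 - y*atan(7*y/2)/4 - 2*y*log(3)/3 + y/3 + y*log(2) + log(49*y^2 + 4)/28


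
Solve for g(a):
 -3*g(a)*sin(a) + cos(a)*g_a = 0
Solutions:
 g(a) = C1/cos(a)^3


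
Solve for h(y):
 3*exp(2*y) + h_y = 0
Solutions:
 h(y) = C1 - 3*exp(2*y)/2


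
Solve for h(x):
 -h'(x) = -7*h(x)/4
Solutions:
 h(x) = C1*exp(7*x/4)


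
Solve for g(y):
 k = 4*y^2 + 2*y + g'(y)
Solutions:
 g(y) = C1 + k*y - 4*y^3/3 - y^2


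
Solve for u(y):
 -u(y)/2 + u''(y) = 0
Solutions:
 u(y) = C1*exp(-sqrt(2)*y/2) + C2*exp(sqrt(2)*y/2)


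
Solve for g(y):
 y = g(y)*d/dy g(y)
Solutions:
 g(y) = -sqrt(C1 + y^2)
 g(y) = sqrt(C1 + y^2)


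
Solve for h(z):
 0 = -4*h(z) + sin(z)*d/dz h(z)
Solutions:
 h(z) = C1*(cos(z)^2 - 2*cos(z) + 1)/(cos(z)^2 + 2*cos(z) + 1)


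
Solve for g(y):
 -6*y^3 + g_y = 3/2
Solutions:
 g(y) = C1 + 3*y^4/2 + 3*y/2


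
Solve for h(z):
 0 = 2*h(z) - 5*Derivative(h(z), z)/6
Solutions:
 h(z) = C1*exp(12*z/5)


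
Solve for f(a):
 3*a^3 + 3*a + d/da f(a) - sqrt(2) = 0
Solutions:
 f(a) = C1 - 3*a^4/4 - 3*a^2/2 + sqrt(2)*a


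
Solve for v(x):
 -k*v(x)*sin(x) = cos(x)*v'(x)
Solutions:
 v(x) = C1*exp(k*log(cos(x)))


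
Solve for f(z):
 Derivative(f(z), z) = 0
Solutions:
 f(z) = C1


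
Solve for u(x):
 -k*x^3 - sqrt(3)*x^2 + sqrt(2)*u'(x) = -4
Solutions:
 u(x) = C1 + sqrt(2)*k*x^4/8 + sqrt(6)*x^3/6 - 2*sqrt(2)*x


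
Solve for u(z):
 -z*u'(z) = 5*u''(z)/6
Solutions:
 u(z) = C1 + C2*erf(sqrt(15)*z/5)


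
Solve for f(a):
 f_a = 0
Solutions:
 f(a) = C1


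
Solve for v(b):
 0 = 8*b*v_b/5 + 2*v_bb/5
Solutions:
 v(b) = C1 + C2*erf(sqrt(2)*b)


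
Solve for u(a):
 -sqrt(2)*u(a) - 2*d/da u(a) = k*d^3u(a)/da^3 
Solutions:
 u(a) = C1*exp(2^(1/3)*a*(6^(1/3)*(sqrt(6)*sqrt((27 + 16/k)/k^2) + 9*sqrt(2)/k)^(1/3)/12 - 2^(1/3)*3^(5/6)*I*(sqrt(6)*sqrt((27 + 16/k)/k^2) + 9*sqrt(2)/k)^(1/3)/12 + 4/(k*(-3^(1/3) + 3^(5/6)*I)*(sqrt(6)*sqrt((27 + 16/k)/k^2) + 9*sqrt(2)/k)^(1/3)))) + C2*exp(2^(1/3)*a*(6^(1/3)*(sqrt(6)*sqrt((27 + 16/k)/k^2) + 9*sqrt(2)/k)^(1/3)/12 + 2^(1/3)*3^(5/6)*I*(sqrt(6)*sqrt((27 + 16/k)/k^2) + 9*sqrt(2)/k)^(1/3)/12 - 4/(k*(3^(1/3) + 3^(5/6)*I)*(sqrt(6)*sqrt((27 + 16/k)/k^2) + 9*sqrt(2)/k)^(1/3)))) + C3*exp(6^(1/3)*a*(-2^(1/3)*(sqrt(6)*sqrt((27 + 16/k)/k^2) + 9*sqrt(2)/k)^(1/3) + 4*3^(1/3)/(k*(sqrt(6)*sqrt((27 + 16/k)/k^2) + 9*sqrt(2)/k)^(1/3)))/6)


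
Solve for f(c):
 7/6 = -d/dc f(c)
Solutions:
 f(c) = C1 - 7*c/6


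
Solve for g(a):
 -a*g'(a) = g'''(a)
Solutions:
 g(a) = C1 + Integral(C2*airyai(-a) + C3*airybi(-a), a)


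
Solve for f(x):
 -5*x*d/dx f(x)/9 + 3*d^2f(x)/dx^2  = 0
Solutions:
 f(x) = C1 + C2*erfi(sqrt(30)*x/18)


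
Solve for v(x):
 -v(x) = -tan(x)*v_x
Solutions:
 v(x) = C1*sin(x)


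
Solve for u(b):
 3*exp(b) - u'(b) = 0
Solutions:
 u(b) = C1 + 3*exp(b)


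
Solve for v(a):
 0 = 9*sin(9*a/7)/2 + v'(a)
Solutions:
 v(a) = C1 + 7*cos(9*a/7)/2


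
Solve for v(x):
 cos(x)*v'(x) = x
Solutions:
 v(x) = C1 + Integral(x/cos(x), x)


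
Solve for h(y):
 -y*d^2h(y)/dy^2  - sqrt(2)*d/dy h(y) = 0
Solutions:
 h(y) = C1 + C2*y^(1 - sqrt(2))


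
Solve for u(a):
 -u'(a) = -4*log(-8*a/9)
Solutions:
 u(a) = C1 + 4*a*log(-a) + 4*a*(-2*log(3) - 1 + 3*log(2))


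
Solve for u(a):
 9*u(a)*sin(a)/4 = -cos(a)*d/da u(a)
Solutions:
 u(a) = C1*cos(a)^(9/4)


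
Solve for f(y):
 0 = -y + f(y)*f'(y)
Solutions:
 f(y) = -sqrt(C1 + y^2)
 f(y) = sqrt(C1 + y^2)


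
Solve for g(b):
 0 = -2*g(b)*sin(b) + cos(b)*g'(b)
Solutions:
 g(b) = C1/cos(b)^2


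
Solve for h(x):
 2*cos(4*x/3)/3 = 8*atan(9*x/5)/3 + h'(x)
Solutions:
 h(x) = C1 - 8*x*atan(9*x/5)/3 + 20*log(81*x^2 + 25)/27 + sin(4*x/3)/2


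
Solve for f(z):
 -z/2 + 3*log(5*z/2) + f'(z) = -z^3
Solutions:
 f(z) = C1 - z^4/4 + z^2/4 - 3*z*log(z) - 3*z*log(5) + 3*z*log(2) + 3*z


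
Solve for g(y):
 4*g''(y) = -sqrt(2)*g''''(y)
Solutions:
 g(y) = C1 + C2*y + C3*sin(2^(3/4)*y) + C4*cos(2^(3/4)*y)


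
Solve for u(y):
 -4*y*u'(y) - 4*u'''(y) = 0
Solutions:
 u(y) = C1 + Integral(C2*airyai(-y) + C3*airybi(-y), y)


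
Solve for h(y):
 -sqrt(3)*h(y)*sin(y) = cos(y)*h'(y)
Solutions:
 h(y) = C1*cos(y)^(sqrt(3))


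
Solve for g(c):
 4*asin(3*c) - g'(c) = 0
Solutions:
 g(c) = C1 + 4*c*asin(3*c) + 4*sqrt(1 - 9*c^2)/3


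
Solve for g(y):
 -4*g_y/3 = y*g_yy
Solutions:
 g(y) = C1 + C2/y^(1/3)


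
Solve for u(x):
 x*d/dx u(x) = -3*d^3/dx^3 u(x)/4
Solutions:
 u(x) = C1 + Integral(C2*airyai(-6^(2/3)*x/3) + C3*airybi(-6^(2/3)*x/3), x)


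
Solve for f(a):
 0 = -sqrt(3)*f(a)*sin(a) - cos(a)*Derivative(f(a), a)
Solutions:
 f(a) = C1*cos(a)^(sqrt(3))


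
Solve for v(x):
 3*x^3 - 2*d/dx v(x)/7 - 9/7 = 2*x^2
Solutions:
 v(x) = C1 + 21*x^4/8 - 7*x^3/3 - 9*x/2


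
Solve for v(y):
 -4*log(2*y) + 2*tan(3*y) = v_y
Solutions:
 v(y) = C1 - 4*y*log(y) - 4*y*log(2) + 4*y - 2*log(cos(3*y))/3


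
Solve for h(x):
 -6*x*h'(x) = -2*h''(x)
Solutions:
 h(x) = C1 + C2*erfi(sqrt(6)*x/2)


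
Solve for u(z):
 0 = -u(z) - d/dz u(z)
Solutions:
 u(z) = C1*exp(-z)


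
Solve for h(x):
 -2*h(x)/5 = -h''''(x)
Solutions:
 h(x) = C1*exp(-2^(1/4)*5^(3/4)*x/5) + C2*exp(2^(1/4)*5^(3/4)*x/5) + C3*sin(2^(1/4)*5^(3/4)*x/5) + C4*cos(2^(1/4)*5^(3/4)*x/5)


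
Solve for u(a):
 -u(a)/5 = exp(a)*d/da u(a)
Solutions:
 u(a) = C1*exp(exp(-a)/5)


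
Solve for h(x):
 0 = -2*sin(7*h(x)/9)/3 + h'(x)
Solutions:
 -2*x/3 + 9*log(cos(7*h(x)/9) - 1)/14 - 9*log(cos(7*h(x)/9) + 1)/14 = C1


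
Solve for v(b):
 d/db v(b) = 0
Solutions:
 v(b) = C1


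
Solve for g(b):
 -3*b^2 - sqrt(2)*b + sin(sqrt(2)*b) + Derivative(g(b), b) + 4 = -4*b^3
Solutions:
 g(b) = C1 - b^4 + b^3 + sqrt(2)*b^2/2 - 4*b + sqrt(2)*cos(sqrt(2)*b)/2


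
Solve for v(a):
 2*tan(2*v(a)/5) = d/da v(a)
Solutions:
 v(a) = -5*asin(C1*exp(4*a/5))/2 + 5*pi/2
 v(a) = 5*asin(C1*exp(4*a/5))/2


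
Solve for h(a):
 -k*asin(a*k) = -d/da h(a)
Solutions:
 h(a) = C1 + k*Piecewise((a*asin(a*k) + sqrt(-a^2*k^2 + 1)/k, Ne(k, 0)), (0, True))


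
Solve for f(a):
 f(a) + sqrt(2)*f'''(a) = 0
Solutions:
 f(a) = C3*exp(-2^(5/6)*a/2) + (C1*sin(2^(5/6)*sqrt(3)*a/4) + C2*cos(2^(5/6)*sqrt(3)*a/4))*exp(2^(5/6)*a/4)


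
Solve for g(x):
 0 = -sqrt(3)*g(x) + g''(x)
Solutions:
 g(x) = C1*exp(-3^(1/4)*x) + C2*exp(3^(1/4)*x)


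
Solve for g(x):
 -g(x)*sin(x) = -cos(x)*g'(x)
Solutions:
 g(x) = C1/cos(x)


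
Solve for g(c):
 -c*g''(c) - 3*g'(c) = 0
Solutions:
 g(c) = C1 + C2/c^2


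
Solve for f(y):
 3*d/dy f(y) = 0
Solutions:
 f(y) = C1


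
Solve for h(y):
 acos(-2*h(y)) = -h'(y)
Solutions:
 Integral(1/acos(-2*_y), (_y, h(y))) = C1 - y


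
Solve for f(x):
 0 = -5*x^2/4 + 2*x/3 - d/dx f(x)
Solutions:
 f(x) = C1 - 5*x^3/12 + x^2/3


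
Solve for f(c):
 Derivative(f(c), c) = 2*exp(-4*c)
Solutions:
 f(c) = C1 - exp(-4*c)/2


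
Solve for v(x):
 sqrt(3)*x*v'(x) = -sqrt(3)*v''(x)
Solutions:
 v(x) = C1 + C2*erf(sqrt(2)*x/2)


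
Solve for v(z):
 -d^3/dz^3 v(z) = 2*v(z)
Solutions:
 v(z) = C3*exp(-2^(1/3)*z) + (C1*sin(2^(1/3)*sqrt(3)*z/2) + C2*cos(2^(1/3)*sqrt(3)*z/2))*exp(2^(1/3)*z/2)


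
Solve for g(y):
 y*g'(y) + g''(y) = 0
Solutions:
 g(y) = C1 + C2*erf(sqrt(2)*y/2)


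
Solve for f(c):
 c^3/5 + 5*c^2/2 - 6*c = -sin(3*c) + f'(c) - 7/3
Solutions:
 f(c) = C1 + c^4/20 + 5*c^3/6 - 3*c^2 + 7*c/3 - cos(3*c)/3


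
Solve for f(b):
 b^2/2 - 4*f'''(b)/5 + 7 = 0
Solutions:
 f(b) = C1 + C2*b + C3*b^2 + b^5/96 + 35*b^3/24


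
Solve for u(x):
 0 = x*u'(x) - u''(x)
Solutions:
 u(x) = C1 + C2*erfi(sqrt(2)*x/2)


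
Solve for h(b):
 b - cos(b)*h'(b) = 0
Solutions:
 h(b) = C1 + Integral(b/cos(b), b)


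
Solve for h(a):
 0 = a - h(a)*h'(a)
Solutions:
 h(a) = -sqrt(C1 + a^2)
 h(a) = sqrt(C1 + a^2)


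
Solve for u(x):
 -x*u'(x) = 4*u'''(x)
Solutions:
 u(x) = C1 + Integral(C2*airyai(-2^(1/3)*x/2) + C3*airybi(-2^(1/3)*x/2), x)


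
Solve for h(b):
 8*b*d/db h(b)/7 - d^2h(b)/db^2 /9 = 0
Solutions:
 h(b) = C1 + C2*erfi(6*sqrt(7)*b/7)


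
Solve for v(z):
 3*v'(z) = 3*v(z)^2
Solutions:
 v(z) = -1/(C1 + z)


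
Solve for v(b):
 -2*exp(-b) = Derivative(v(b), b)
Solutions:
 v(b) = C1 + 2*exp(-b)


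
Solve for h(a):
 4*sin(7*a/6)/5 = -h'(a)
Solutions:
 h(a) = C1 + 24*cos(7*a/6)/35


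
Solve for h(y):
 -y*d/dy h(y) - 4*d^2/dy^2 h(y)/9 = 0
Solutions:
 h(y) = C1 + C2*erf(3*sqrt(2)*y/4)


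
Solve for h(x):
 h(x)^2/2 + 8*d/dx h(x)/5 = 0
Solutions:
 h(x) = 16/(C1 + 5*x)


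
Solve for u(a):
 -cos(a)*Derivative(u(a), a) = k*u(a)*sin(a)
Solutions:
 u(a) = C1*exp(k*log(cos(a)))


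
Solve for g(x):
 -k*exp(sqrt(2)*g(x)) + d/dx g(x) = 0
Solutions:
 g(x) = sqrt(2)*(2*log(-1/(C1 + k*x)) - log(2))/4


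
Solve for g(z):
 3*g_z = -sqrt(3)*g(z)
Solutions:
 g(z) = C1*exp(-sqrt(3)*z/3)


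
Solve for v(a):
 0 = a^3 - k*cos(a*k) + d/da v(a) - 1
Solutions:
 v(a) = C1 - a^4/4 + a + sin(a*k)


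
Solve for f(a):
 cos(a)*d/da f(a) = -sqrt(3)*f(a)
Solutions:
 f(a) = C1*(sin(a) - 1)^(sqrt(3)/2)/(sin(a) + 1)^(sqrt(3)/2)


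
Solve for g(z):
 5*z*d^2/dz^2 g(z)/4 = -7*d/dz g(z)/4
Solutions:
 g(z) = C1 + C2/z^(2/5)


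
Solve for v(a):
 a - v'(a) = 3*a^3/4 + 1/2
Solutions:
 v(a) = C1 - 3*a^4/16 + a^2/2 - a/2


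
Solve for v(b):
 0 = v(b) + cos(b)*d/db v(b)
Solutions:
 v(b) = C1*sqrt(sin(b) - 1)/sqrt(sin(b) + 1)


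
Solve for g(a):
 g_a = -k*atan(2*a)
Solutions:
 g(a) = C1 - k*(a*atan(2*a) - log(4*a^2 + 1)/4)


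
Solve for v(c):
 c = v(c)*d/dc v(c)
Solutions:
 v(c) = -sqrt(C1 + c^2)
 v(c) = sqrt(C1 + c^2)


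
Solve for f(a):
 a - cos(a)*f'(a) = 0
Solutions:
 f(a) = C1 + Integral(a/cos(a), a)


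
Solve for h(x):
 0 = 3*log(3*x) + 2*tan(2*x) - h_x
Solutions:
 h(x) = C1 + 3*x*log(x) - 3*x + 3*x*log(3) - log(cos(2*x))


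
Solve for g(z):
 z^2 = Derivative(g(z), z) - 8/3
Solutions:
 g(z) = C1 + z^3/3 + 8*z/3


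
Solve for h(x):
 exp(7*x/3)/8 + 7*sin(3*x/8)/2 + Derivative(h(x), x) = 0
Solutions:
 h(x) = C1 - 3*exp(7*x/3)/56 + 28*cos(3*x/8)/3


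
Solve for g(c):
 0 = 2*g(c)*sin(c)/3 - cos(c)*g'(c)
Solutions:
 g(c) = C1/cos(c)^(2/3)


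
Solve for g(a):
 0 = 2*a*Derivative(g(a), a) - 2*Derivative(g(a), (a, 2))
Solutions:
 g(a) = C1 + C2*erfi(sqrt(2)*a/2)


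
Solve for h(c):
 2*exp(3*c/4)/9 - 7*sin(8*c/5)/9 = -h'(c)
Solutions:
 h(c) = C1 - 8*exp(3*c/4)/27 - 35*cos(8*c/5)/72


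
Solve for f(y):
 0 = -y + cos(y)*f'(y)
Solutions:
 f(y) = C1 + Integral(y/cos(y), y)


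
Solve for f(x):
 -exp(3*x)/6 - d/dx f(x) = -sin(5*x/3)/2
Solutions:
 f(x) = C1 - exp(3*x)/18 - 3*cos(5*x/3)/10


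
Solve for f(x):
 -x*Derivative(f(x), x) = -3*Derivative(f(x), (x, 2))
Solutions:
 f(x) = C1 + C2*erfi(sqrt(6)*x/6)


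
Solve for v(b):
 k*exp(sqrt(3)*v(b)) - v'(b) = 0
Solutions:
 v(b) = sqrt(3)*(2*log(-1/(C1 + b*k)) - log(3))/6


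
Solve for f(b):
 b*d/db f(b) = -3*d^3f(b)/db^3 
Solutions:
 f(b) = C1 + Integral(C2*airyai(-3^(2/3)*b/3) + C3*airybi(-3^(2/3)*b/3), b)


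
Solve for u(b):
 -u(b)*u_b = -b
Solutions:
 u(b) = -sqrt(C1 + b^2)
 u(b) = sqrt(C1 + b^2)


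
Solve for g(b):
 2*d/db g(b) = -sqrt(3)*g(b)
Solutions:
 g(b) = C1*exp(-sqrt(3)*b/2)


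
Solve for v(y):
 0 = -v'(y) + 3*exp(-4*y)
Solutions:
 v(y) = C1 - 3*exp(-4*y)/4


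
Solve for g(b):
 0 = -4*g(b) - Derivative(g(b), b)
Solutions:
 g(b) = C1*exp(-4*b)


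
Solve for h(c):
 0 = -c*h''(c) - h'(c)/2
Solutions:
 h(c) = C1 + C2*sqrt(c)


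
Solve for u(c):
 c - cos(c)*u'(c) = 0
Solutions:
 u(c) = C1 + Integral(c/cos(c), c)


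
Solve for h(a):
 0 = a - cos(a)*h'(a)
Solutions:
 h(a) = C1 + Integral(a/cos(a), a)


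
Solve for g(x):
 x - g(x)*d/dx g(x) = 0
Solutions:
 g(x) = -sqrt(C1 + x^2)
 g(x) = sqrt(C1 + x^2)


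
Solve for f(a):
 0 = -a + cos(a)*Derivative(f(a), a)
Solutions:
 f(a) = C1 + Integral(a/cos(a), a)


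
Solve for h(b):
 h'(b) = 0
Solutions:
 h(b) = C1


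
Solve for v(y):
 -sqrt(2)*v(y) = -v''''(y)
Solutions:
 v(y) = C1*exp(-2^(1/8)*y) + C2*exp(2^(1/8)*y) + C3*sin(2^(1/8)*y) + C4*cos(2^(1/8)*y)


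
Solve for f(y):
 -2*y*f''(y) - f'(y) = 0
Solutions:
 f(y) = C1 + C2*sqrt(y)


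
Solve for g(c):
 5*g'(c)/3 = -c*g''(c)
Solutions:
 g(c) = C1 + C2/c^(2/3)


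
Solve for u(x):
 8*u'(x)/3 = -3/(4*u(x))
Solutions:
 u(x) = -sqrt(C1 - 9*x)/4
 u(x) = sqrt(C1 - 9*x)/4


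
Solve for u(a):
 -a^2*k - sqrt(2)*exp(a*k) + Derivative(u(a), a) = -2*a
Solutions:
 u(a) = C1 + a^3*k/3 - a^2 + sqrt(2)*exp(a*k)/k


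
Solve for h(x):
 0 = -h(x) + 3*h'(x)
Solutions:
 h(x) = C1*exp(x/3)


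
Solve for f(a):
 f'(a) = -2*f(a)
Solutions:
 f(a) = C1*exp(-2*a)


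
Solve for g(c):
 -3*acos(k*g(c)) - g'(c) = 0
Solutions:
 Integral(1/acos(_y*k), (_y, g(c))) = C1 - 3*c


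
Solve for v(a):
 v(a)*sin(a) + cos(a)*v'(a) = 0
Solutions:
 v(a) = C1*cos(a)


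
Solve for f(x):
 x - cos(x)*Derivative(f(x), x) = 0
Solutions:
 f(x) = C1 + Integral(x/cos(x), x)


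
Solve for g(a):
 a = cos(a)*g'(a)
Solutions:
 g(a) = C1 + Integral(a/cos(a), a)


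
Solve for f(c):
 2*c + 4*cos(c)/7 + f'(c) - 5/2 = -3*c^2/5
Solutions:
 f(c) = C1 - c^3/5 - c^2 + 5*c/2 - 4*sin(c)/7


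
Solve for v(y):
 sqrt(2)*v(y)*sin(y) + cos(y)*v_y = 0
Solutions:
 v(y) = C1*cos(y)^(sqrt(2))


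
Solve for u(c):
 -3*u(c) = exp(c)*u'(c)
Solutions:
 u(c) = C1*exp(3*exp(-c))


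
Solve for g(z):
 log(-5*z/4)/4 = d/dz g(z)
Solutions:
 g(z) = C1 + z*log(-z)/4 + z*(-2*log(2) - 1 + log(5))/4


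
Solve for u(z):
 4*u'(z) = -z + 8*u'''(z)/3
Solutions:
 u(z) = C1 + C2*exp(-sqrt(6)*z/2) + C3*exp(sqrt(6)*z/2) - z^2/8


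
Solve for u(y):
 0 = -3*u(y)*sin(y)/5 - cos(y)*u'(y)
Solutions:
 u(y) = C1*cos(y)^(3/5)


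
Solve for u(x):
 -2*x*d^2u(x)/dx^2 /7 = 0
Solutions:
 u(x) = C1 + C2*x


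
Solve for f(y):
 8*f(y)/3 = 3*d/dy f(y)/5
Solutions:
 f(y) = C1*exp(40*y/9)


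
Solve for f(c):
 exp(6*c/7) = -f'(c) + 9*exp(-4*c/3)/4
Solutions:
 f(c) = C1 - 7*exp(6*c/7)/6 - 27*exp(-4*c/3)/16


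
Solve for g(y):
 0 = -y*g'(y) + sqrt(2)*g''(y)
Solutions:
 g(y) = C1 + C2*erfi(2^(1/4)*y/2)


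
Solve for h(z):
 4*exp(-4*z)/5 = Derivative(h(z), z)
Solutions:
 h(z) = C1 - exp(-4*z)/5


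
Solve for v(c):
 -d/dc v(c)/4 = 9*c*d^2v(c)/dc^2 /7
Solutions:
 v(c) = C1 + C2*c^(29/36)


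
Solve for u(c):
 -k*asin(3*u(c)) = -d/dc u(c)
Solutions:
 Integral(1/asin(3*_y), (_y, u(c))) = C1 + c*k


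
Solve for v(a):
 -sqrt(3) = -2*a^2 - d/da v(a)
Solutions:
 v(a) = C1 - 2*a^3/3 + sqrt(3)*a


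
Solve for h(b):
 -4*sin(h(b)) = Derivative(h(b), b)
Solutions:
 h(b) = -acos((-C1 - exp(8*b))/(C1 - exp(8*b))) + 2*pi
 h(b) = acos((-C1 - exp(8*b))/(C1 - exp(8*b)))


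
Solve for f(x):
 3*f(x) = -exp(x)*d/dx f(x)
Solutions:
 f(x) = C1*exp(3*exp(-x))


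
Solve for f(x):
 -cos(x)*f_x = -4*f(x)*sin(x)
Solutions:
 f(x) = C1/cos(x)^4


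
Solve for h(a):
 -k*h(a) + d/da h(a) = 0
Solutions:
 h(a) = C1*exp(a*k)


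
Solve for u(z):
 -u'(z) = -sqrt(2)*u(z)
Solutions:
 u(z) = C1*exp(sqrt(2)*z)


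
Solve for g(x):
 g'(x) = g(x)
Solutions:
 g(x) = C1*exp(x)


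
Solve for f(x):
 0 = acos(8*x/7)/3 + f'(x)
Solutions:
 f(x) = C1 - x*acos(8*x/7)/3 + sqrt(49 - 64*x^2)/24


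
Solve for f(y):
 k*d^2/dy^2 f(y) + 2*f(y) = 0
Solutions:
 f(y) = C1*exp(-sqrt(2)*y*sqrt(-1/k)) + C2*exp(sqrt(2)*y*sqrt(-1/k))


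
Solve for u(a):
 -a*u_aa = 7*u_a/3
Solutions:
 u(a) = C1 + C2/a^(4/3)


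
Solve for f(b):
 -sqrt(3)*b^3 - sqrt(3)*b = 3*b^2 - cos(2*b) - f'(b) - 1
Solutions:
 f(b) = C1 + sqrt(3)*b^4/4 + b^3 + sqrt(3)*b^2/2 - b - sin(2*b)/2


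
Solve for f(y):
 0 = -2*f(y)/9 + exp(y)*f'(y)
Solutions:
 f(y) = C1*exp(-2*exp(-y)/9)


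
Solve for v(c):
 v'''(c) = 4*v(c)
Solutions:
 v(c) = C3*exp(2^(2/3)*c) + (C1*sin(2^(2/3)*sqrt(3)*c/2) + C2*cos(2^(2/3)*sqrt(3)*c/2))*exp(-2^(2/3)*c/2)


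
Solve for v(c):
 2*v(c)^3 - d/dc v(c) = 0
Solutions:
 v(c) = -sqrt(2)*sqrt(-1/(C1 + 2*c))/2
 v(c) = sqrt(2)*sqrt(-1/(C1 + 2*c))/2


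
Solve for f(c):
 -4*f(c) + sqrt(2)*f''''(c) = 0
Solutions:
 f(c) = C1*exp(-2^(3/8)*c) + C2*exp(2^(3/8)*c) + C3*sin(2^(3/8)*c) + C4*cos(2^(3/8)*c)


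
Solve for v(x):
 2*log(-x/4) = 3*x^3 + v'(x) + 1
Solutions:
 v(x) = C1 - 3*x^4/4 + 2*x*log(-x) + x*(-3 - 4*log(2))


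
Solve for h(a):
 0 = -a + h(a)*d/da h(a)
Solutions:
 h(a) = -sqrt(C1 + a^2)
 h(a) = sqrt(C1 + a^2)


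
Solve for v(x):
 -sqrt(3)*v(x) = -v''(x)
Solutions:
 v(x) = C1*exp(-3^(1/4)*x) + C2*exp(3^(1/4)*x)


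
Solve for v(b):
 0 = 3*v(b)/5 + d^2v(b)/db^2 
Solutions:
 v(b) = C1*sin(sqrt(15)*b/5) + C2*cos(sqrt(15)*b/5)


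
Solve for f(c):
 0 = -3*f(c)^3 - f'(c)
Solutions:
 f(c) = -sqrt(2)*sqrt(-1/(C1 - 3*c))/2
 f(c) = sqrt(2)*sqrt(-1/(C1 - 3*c))/2


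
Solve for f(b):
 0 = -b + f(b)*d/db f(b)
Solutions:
 f(b) = -sqrt(C1 + b^2)
 f(b) = sqrt(C1 + b^2)


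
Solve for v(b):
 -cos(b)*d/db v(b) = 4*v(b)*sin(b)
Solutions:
 v(b) = C1*cos(b)^4


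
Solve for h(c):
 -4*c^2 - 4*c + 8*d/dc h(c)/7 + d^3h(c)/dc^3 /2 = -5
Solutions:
 h(c) = C1 + C2*sin(4*sqrt(7)*c/7) + C3*cos(4*sqrt(7)*c/7) + 7*c^3/6 + 7*c^2/4 - 119*c/16


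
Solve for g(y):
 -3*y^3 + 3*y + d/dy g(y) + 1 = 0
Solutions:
 g(y) = C1 + 3*y^4/4 - 3*y^2/2 - y


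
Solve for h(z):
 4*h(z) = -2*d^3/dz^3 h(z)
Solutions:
 h(z) = C3*exp(-2^(1/3)*z) + (C1*sin(2^(1/3)*sqrt(3)*z/2) + C2*cos(2^(1/3)*sqrt(3)*z/2))*exp(2^(1/3)*z/2)


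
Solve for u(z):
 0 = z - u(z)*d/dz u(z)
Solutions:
 u(z) = -sqrt(C1 + z^2)
 u(z) = sqrt(C1 + z^2)


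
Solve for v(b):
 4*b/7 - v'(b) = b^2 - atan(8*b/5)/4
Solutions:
 v(b) = C1 - b^3/3 + 2*b^2/7 + b*atan(8*b/5)/4 - 5*log(64*b^2 + 25)/64


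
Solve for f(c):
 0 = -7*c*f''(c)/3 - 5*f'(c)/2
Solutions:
 f(c) = C1 + C2/c^(1/14)


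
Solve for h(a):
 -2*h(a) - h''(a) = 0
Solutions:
 h(a) = C1*sin(sqrt(2)*a) + C2*cos(sqrt(2)*a)


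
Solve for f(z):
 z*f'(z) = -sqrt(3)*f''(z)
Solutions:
 f(z) = C1 + C2*erf(sqrt(2)*3^(3/4)*z/6)


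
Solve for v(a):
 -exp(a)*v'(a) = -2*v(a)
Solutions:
 v(a) = C1*exp(-2*exp(-a))


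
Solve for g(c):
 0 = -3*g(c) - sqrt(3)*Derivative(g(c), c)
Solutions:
 g(c) = C1*exp(-sqrt(3)*c)


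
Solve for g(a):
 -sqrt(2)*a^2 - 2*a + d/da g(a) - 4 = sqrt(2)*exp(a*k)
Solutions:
 g(a) = C1 + sqrt(2)*a^3/3 + a^2 + 4*a + sqrt(2)*exp(a*k)/k


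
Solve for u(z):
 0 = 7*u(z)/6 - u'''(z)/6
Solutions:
 u(z) = C3*exp(7^(1/3)*z) + (C1*sin(sqrt(3)*7^(1/3)*z/2) + C2*cos(sqrt(3)*7^(1/3)*z/2))*exp(-7^(1/3)*z/2)


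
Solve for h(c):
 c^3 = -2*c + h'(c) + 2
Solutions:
 h(c) = C1 + c^4/4 + c^2 - 2*c


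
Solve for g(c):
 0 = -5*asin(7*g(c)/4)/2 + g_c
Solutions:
 Integral(1/asin(7*_y/4), (_y, g(c))) = C1 + 5*c/2


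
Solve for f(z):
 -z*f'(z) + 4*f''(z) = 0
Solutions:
 f(z) = C1 + C2*erfi(sqrt(2)*z/4)


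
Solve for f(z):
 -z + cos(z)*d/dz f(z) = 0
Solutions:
 f(z) = C1 + Integral(z/cos(z), z)


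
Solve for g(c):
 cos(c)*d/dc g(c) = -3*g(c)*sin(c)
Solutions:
 g(c) = C1*cos(c)^3


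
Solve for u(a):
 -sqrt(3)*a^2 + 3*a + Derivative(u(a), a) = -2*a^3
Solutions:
 u(a) = C1 - a^4/2 + sqrt(3)*a^3/3 - 3*a^2/2


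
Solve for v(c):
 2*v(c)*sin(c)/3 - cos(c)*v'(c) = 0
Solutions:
 v(c) = C1/cos(c)^(2/3)


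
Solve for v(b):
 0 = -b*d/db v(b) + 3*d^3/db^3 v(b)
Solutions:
 v(b) = C1 + Integral(C2*airyai(3^(2/3)*b/3) + C3*airybi(3^(2/3)*b/3), b)


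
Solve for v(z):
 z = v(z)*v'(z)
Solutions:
 v(z) = -sqrt(C1 + z^2)
 v(z) = sqrt(C1 + z^2)


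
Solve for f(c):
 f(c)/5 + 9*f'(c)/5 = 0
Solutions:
 f(c) = C1*exp(-c/9)


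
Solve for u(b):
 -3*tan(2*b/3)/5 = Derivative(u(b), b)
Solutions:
 u(b) = C1 + 9*log(cos(2*b/3))/10


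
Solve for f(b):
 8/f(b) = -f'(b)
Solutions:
 f(b) = -sqrt(C1 - 16*b)
 f(b) = sqrt(C1 - 16*b)


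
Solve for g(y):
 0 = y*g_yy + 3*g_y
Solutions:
 g(y) = C1 + C2/y^2


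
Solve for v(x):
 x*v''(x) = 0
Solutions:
 v(x) = C1 + C2*x


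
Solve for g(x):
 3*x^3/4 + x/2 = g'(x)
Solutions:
 g(x) = C1 + 3*x^4/16 + x^2/4


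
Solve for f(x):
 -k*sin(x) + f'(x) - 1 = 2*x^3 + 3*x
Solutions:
 f(x) = C1 - k*cos(x) + x^4/2 + 3*x^2/2 + x


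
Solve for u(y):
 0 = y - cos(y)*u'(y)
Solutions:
 u(y) = C1 + Integral(y/cos(y), y)


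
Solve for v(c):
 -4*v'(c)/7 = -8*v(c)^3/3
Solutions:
 v(c) = -sqrt(6)*sqrt(-1/(C1 + 14*c))/2
 v(c) = sqrt(6)*sqrt(-1/(C1 + 14*c))/2


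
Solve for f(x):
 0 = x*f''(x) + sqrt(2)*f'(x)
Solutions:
 f(x) = C1 + C2*x^(1 - sqrt(2))


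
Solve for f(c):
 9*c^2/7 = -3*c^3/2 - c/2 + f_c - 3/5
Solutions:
 f(c) = C1 + 3*c^4/8 + 3*c^3/7 + c^2/4 + 3*c/5


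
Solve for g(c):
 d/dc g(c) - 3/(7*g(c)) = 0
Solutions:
 g(c) = -sqrt(C1 + 42*c)/7
 g(c) = sqrt(C1 + 42*c)/7


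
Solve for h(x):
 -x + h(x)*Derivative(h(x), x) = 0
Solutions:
 h(x) = -sqrt(C1 + x^2)
 h(x) = sqrt(C1 + x^2)


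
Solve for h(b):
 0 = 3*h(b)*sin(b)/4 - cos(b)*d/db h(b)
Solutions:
 h(b) = C1/cos(b)^(3/4)


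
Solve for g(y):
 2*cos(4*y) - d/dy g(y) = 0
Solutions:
 g(y) = C1 + sin(4*y)/2


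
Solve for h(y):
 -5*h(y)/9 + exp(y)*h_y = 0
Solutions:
 h(y) = C1*exp(-5*exp(-y)/9)


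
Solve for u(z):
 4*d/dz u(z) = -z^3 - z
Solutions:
 u(z) = C1 - z^4/16 - z^2/8


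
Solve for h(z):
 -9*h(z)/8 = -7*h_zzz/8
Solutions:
 h(z) = C3*exp(21^(2/3)*z/7) + (C1*sin(3*3^(1/6)*7^(2/3)*z/14) + C2*cos(3*3^(1/6)*7^(2/3)*z/14))*exp(-21^(2/3)*z/14)


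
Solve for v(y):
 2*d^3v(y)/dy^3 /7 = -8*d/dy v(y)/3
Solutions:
 v(y) = C1 + C2*sin(2*sqrt(21)*y/3) + C3*cos(2*sqrt(21)*y/3)


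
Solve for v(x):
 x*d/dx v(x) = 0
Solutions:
 v(x) = C1


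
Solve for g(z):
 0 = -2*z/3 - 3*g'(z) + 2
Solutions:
 g(z) = C1 - z^2/9 + 2*z/3


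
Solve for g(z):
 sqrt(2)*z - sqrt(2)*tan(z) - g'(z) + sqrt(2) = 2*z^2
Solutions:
 g(z) = C1 - 2*z^3/3 + sqrt(2)*z^2/2 + sqrt(2)*z + sqrt(2)*log(cos(z))


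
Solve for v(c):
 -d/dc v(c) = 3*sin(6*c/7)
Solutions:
 v(c) = C1 + 7*cos(6*c/7)/2


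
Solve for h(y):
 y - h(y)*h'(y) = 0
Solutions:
 h(y) = -sqrt(C1 + y^2)
 h(y) = sqrt(C1 + y^2)


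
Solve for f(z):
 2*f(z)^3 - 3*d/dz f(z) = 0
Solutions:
 f(z) = -sqrt(6)*sqrt(-1/(C1 + 2*z))/2
 f(z) = sqrt(6)*sqrt(-1/(C1 + 2*z))/2


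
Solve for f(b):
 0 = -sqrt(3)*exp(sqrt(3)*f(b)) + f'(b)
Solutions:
 f(b) = sqrt(3)*(2*log(-1/(C1 + sqrt(3)*b)) - log(3))/6


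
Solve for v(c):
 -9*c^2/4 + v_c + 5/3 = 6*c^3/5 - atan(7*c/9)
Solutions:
 v(c) = C1 + 3*c^4/10 + 3*c^3/4 - c*atan(7*c/9) - 5*c/3 + 9*log(49*c^2 + 81)/14


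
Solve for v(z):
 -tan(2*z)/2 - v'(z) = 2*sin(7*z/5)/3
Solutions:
 v(z) = C1 + log(cos(2*z))/4 + 10*cos(7*z/5)/21


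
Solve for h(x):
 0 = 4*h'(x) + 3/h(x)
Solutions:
 h(x) = -sqrt(C1 - 6*x)/2
 h(x) = sqrt(C1 - 6*x)/2


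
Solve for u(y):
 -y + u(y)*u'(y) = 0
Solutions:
 u(y) = -sqrt(C1 + y^2)
 u(y) = sqrt(C1 + y^2)


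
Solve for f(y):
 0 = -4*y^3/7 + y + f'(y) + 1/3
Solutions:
 f(y) = C1 + y^4/7 - y^2/2 - y/3


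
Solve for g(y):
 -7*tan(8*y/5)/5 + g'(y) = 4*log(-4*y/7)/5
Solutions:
 g(y) = C1 + 4*y*log(-y)/5 - 4*y*log(7)/5 - 4*y/5 + 8*y*log(2)/5 - 7*log(cos(8*y/5))/8


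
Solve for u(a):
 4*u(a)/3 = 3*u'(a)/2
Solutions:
 u(a) = C1*exp(8*a/9)


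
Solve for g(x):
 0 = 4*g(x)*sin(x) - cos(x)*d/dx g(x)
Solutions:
 g(x) = C1/cos(x)^4


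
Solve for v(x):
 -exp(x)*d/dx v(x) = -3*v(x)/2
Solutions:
 v(x) = C1*exp(-3*exp(-x)/2)


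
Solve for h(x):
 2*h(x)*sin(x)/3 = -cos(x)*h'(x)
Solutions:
 h(x) = C1*cos(x)^(2/3)


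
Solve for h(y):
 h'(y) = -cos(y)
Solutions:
 h(y) = C1 - sin(y)


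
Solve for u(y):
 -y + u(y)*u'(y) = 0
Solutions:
 u(y) = -sqrt(C1 + y^2)
 u(y) = sqrt(C1 + y^2)


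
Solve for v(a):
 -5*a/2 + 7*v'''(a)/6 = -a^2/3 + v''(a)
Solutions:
 v(a) = C1 + C2*a + C3*exp(6*a/7) + a^4/36 - 31*a^3/108 - 217*a^2/216


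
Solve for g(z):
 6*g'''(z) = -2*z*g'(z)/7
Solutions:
 g(z) = C1 + Integral(C2*airyai(-21^(2/3)*z/21) + C3*airybi(-21^(2/3)*z/21), z)


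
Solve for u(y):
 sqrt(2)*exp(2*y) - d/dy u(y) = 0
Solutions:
 u(y) = C1 + sqrt(2)*exp(2*y)/2


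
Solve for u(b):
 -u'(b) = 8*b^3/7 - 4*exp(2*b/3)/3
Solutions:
 u(b) = C1 - 2*b^4/7 + 2*exp(2*b/3)


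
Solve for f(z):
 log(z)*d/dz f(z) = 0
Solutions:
 f(z) = C1


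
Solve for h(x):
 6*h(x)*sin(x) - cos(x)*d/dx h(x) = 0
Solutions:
 h(x) = C1/cos(x)^6


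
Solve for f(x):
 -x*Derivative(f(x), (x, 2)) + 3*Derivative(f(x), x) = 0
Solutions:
 f(x) = C1 + C2*x^4


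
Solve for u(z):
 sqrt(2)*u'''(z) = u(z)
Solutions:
 u(z) = C3*exp(2^(5/6)*z/2) + (C1*sin(2^(5/6)*sqrt(3)*z/4) + C2*cos(2^(5/6)*sqrt(3)*z/4))*exp(-2^(5/6)*z/4)


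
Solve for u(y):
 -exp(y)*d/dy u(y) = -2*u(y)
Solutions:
 u(y) = C1*exp(-2*exp(-y))


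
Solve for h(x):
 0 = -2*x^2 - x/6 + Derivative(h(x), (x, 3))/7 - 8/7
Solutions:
 h(x) = C1 + C2*x + C3*x^2 + 7*x^5/30 + 7*x^4/144 + 4*x^3/3


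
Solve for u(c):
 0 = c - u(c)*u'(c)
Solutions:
 u(c) = -sqrt(C1 + c^2)
 u(c) = sqrt(C1 + c^2)
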